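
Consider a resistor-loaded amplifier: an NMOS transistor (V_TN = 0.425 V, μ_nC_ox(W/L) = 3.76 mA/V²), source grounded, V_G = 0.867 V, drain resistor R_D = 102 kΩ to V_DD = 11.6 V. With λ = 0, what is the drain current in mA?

I_D = 0.113 mA

V_GS = V_G = 0.867 V, so V_ov = 0.867 − 0.425 = 0.442 V.
Assume saturation: I_D = ½ k_n V_ov² = 0.5 × 3.76 × 0.442² = 0.367 mA, giving V_DS = V_DD − I_D R_D = 11.6 − 0.367 × 102 = -25.9 V.
But -25.9 V < V_ov = 0.442 V, so the device is actually in triode.
In triode I_D = k_n[V_ov V_DS − ½ V_DS²] and I_D = (V_DD − V_DS)/R_D. Equating: 192 V_DS² − 170.5 V_DS + 11.6 = 0, giving V_DS = 0.0742 V (the root below V_ov).
I_D = (11.6 − 0.0742) / 102 = 0.113 mA.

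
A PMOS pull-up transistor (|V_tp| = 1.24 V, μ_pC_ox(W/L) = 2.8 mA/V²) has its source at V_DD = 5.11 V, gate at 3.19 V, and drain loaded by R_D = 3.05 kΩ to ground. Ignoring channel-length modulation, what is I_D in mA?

V_SG = V_DD − V_G = 5.11 − 3.19 = 1.92 V, so V_ov = 1.92 − 1.24 = 0.68 V.
Assume saturation: I_D = ½ k_p V_ov² = 0.5 × 2.8 × 0.68² = 0.647 mA, giving V_SD = V_DD − I_D R_D = 5.11 − 0.647 × 3.05 = 3.14 V.
V_SD = 3.14 V ≥ V_ov = 0.68 V, confirming saturation.

I_D = 0.647 mA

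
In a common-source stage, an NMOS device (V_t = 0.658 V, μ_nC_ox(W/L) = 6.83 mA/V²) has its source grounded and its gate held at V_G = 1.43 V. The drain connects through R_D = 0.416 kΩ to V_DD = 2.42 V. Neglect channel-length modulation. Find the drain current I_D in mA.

I_D = 2.04 mA

V_GS = V_G = 1.43 V, so V_ov = 1.43 − 0.658 = 0.772 V.
Assume saturation: I_D = ½ k_n V_ov² = 0.5 × 6.83 × 0.772² = 2.04 mA, giving V_DS = V_DD − I_D R_D = 2.42 − 2.04 × 0.416 = 1.57 V.
V_DS = 1.57 V ≥ V_ov = 0.772 V, confirming saturation.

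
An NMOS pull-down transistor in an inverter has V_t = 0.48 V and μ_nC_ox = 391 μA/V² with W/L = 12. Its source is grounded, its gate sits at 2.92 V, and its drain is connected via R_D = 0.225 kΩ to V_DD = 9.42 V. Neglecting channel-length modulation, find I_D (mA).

V_GS = V_G = 2.92 V, so V_ov = 2.92 − 0.48 = 2.44 V.
k_n = μ_nC_ox · (W/L) = 4.692 mA/V².
Assume saturation: I_D = ½ k_n V_ov² = 0.5 × 4.692 × 2.44² = 14 mA, giving V_DS = V_DD − I_D R_D = 9.42 − 14 × 0.225 = 6.28 V.
V_DS = 6.28 V ≥ V_ov = 2.44 V, confirming saturation.

I_D = 14.0 mA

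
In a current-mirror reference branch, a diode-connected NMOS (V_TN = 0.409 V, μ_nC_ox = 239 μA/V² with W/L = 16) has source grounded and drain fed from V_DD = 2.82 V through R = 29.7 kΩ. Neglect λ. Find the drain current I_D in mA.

I_D = 0.0745 mA

With gate tied to drain, V_GS = V_DS ≥ V_GS − V_TN, so the device is in saturation.
k_n = μ_nC_ox · (W/L) = 3.824 mA/V².
KCL at the drain: ½ k_n (V_GS − V_TN)² = (V_DD − V_GS)/R.
Let x = V_GS − 0.409. Then 56.8 x² + x − 2.411 = 0, giving x = 0.197 V (positive root), so V_GS = 0.606 V.
I_D = (V_DD − V_GS)/R = (2.82 − 0.606) / 29.7 = 0.0745 mA.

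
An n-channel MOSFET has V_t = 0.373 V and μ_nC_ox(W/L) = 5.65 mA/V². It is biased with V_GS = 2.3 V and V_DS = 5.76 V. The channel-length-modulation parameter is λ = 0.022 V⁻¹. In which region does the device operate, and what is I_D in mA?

V_ov = V_GS − V_t = 2.3 − 0.373 = 1.93 V.
Since V_DS = 5.76 V ≥ V_ov = 1.93 V, the device is in saturation.
I_D = ½ k_n V_ov² (1 + λ V_DS) = 0.5 × 5.65 × 1.93² × (1 + 0.022 × 5.76) = 11.8 mA.

Saturation; I_D = 11.8 mA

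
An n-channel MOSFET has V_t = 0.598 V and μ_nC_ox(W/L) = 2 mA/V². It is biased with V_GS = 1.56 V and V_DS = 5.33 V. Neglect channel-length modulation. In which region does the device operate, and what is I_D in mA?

Saturation; I_D = 0.925 mA

V_ov = V_GS − V_t = 1.56 − 0.598 = 0.962 V.
Since V_DS = 5.33 V ≥ V_ov = 0.962 V, the device is in saturation.
I_D = ½ k_n V_ov² = 0.5 × 2 × 0.962² = 0.925 mA.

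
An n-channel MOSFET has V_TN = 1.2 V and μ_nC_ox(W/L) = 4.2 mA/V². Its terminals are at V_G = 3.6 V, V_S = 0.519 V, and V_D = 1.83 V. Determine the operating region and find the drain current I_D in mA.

Triode; I_D = 6.75 mA

V_GS = V_G − V_S = 3.6 − 0.519 = 3.08 V; V_DS = V_D − V_S = 1.83 − 0.519 = 1.31 V.
V_ov = V_GS − V_TN = 3.08 − 1.2 = 1.88 V.
Since V_DS = 1.31 V < V_ov = 1.88 V, the device is in the triode region.
I_D = k_n [V_ov · V_DS − ½ V_DS²] = 4.2 × [1.88 × 1.31 − 0.5 × 1.31²] = 6.75 mA.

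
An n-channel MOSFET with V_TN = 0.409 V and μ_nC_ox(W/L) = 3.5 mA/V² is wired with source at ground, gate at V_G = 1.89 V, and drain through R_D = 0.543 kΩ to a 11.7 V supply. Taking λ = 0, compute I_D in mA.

I_D = 3.84 mA

V_GS = V_G = 1.89 V, so V_ov = 1.89 − 0.409 = 1.48 V.
Assume saturation: I_D = ½ k_n V_ov² = 0.5 × 3.5 × 1.48² = 3.84 mA, giving V_DS = V_DD − I_D R_D = 11.7 − 3.84 × 0.543 = 9.62 V.
V_DS = 9.62 V ≥ V_ov = 1.48 V, confirming saturation.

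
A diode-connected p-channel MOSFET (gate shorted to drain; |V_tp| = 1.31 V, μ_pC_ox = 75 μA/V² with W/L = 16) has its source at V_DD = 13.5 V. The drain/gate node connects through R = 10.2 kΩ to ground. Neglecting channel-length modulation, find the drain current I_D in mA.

With gate tied to drain, V_SG = V_SD ≥ V_SG − |V_tp|, so the device is in saturation.
k_p = μ_pC_ox · (W/L) = 1.2 mA/V².
KCL at the drain: ½ k_p (V_SG − |V_tp|)² = (V_DD − V_SG)/R.
Let x = V_SG − 1.31. Then 6.12 x² + x − 12.19 = 0, giving x = 1.33 V (positive root), so V_SG = 2.64 V.
I_D = (V_DD − V_SG)/R = (13.5 − 2.64) / 10.2 = 1.06 mA.

I_D = 1.06 mA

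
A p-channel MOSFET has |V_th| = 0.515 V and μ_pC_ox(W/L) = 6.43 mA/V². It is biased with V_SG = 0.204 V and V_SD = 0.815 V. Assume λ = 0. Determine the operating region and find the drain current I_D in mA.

Cutoff; I_D = 0 mA

V_SG = 0.204 V < |V_th| = 0.515 V, so the transistor is in cutoff.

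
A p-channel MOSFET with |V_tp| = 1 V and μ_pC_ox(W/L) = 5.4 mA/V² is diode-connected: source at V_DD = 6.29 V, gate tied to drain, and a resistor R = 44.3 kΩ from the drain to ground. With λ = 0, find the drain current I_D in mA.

With gate tied to drain, V_SG = V_SD ≥ V_SG − |V_tp|, so the device is in saturation.
KCL at the drain: ½ k_p (V_SG − |V_tp|)² = (V_DD − V_SG)/R.
Let x = V_SG − 1. Then 120 x² + x − 5.29 = 0, giving x = 0.206 V (positive root), so V_SG = 1.21 V.
I_D = (V_DD − V_SG)/R = (6.29 − 1.21) / 44.3 = 0.115 mA.

I_D = 0.115 mA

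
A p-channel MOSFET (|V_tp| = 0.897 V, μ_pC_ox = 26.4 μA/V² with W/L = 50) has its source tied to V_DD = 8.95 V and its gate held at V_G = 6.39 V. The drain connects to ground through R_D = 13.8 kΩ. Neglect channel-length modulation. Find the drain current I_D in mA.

I_D = 0.626 mA

V_SG = V_DD − V_G = 8.95 − 6.39 = 2.56 V, so V_ov = 2.56 − 0.897 = 1.66 V.
k_p = μ_pC_ox · (W/L) = 1.32 mA/V².
Assume saturation: I_D = ½ k_p V_ov² = 0.5 × 1.32 × 1.66² = 1.83 mA, giving V_SD = V_DD − I_D R_D = 8.95 − 1.83 × 13.8 = -16.2 V.
But -16.2 V < V_ov = 1.66 V, so the device is actually in triode.
In triode I_D = k_p[V_ov V_SD − ½ V_SD²] and I_D = (V_DD − V_SD)/R_D. Equating: 9.11 V_SD² − 31.29 V_SD + 8.95 = 0, giving V_SD = 0.315 V (the root below V_ov).
I_D = (8.95 − 0.315) / 13.8 = 0.626 mA.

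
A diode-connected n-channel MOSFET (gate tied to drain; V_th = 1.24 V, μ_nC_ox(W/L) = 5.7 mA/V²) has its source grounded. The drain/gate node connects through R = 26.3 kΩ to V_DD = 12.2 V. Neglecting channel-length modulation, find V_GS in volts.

V_GS = 1.62 V

With gate tied to drain, V_GS = V_DS ≥ V_GS − V_th, so the device is in saturation.
KCL at the drain: ½ k_n (V_GS − V_th)² = (V_DD − V_GS)/R.
Let x = V_GS − 1.24. Then 75 x² + x − 10.96 = 0, giving x = 0.376 V (positive root), so V_GS = 1.62 V.
I_D = (V_DD − V_GS)/R = (12.2 − 1.62) / 26.3 = 0.402 mA.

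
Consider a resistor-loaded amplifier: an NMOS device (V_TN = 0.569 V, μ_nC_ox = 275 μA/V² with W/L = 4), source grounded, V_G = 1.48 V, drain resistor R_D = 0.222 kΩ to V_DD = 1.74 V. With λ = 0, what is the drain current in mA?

V_GS = V_G = 1.48 V, so V_ov = 1.48 − 0.569 = 0.911 V.
k_n = μ_nC_ox · (W/L) = 1.1 mA/V².
Assume saturation: I_D = ½ k_n V_ov² = 0.5 × 1.1 × 0.911² = 0.456 mA, giving V_DS = V_DD − I_D R_D = 1.74 − 0.456 × 0.222 = 1.64 V.
V_DS = 1.64 V ≥ V_ov = 0.911 V, confirming saturation.

I_D = 0.456 mA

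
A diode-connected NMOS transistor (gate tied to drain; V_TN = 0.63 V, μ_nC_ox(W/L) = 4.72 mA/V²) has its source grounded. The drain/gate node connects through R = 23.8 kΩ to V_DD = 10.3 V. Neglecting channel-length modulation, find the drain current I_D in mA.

I_D = 0.389 mA

With gate tied to drain, V_GS = V_DS ≥ V_GS − V_TN, so the device is in saturation.
KCL at the drain: ½ k_n (V_GS − V_TN)² = (V_DD − V_GS)/R.
Let x = V_GS − 0.63. Then 56.2 x² + x − 9.67 = 0, giving x = 0.406 V (positive root), so V_GS = 1.04 V.
I_D = (V_DD − V_GS)/R = (10.3 − 1.04) / 23.8 = 0.389 mA.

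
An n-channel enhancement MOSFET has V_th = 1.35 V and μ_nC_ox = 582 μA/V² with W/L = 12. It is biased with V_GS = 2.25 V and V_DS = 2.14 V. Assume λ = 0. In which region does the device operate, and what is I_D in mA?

Saturation; I_D = 2.83 mA

k_n = μ_nC_ox · (W/L) = 6.984 mA/V².
V_ov = V_GS − V_th = 2.25 − 1.35 = 0.9 V.
Since V_DS = 2.14 V ≥ V_ov = 0.9 V, the device is in saturation.
I_D = ½ k_n V_ov² = 0.5 × 6.984 × 0.9² = 2.83 mA.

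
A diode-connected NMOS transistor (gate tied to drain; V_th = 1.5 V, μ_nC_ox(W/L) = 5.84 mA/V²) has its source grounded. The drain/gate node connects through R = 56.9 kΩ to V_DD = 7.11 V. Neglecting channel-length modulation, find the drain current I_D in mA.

I_D = 0.0954 mA

With gate tied to drain, V_GS = V_DS ≥ V_GS − V_th, so the device is in saturation.
KCL at the drain: ½ k_n (V_GS − V_th)² = (V_DD − V_GS)/R.
Let x = V_GS − 1.5. Then 166 x² + x − 5.61 = 0, giving x = 0.181 V (positive root), so V_GS = 1.68 V.
I_D = (V_DD − V_GS)/R = (7.11 − 1.68) / 56.9 = 0.0954 mA.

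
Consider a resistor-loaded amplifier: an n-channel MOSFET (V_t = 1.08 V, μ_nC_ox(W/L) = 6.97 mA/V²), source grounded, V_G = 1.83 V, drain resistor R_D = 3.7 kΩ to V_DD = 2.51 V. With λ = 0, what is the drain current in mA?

V_GS = V_G = 1.83 V, so V_ov = 1.83 − 1.08 = 0.75 V.
Assume saturation: I_D = ½ k_n V_ov² = 0.5 × 6.97 × 0.75² = 1.96 mA, giving V_DS = V_DD − I_D R_D = 2.51 − 1.96 × 3.7 = -4.74 V.
But -4.74 V < V_ov = 0.75 V, so the device is actually in triode.
In triode I_D = k_n[V_ov V_DS − ½ V_DS²] and I_D = (V_DD − V_DS)/R_D. Equating: 12.9 V_DS² − 20.34 V_DS + 2.51 = 0, giving V_DS = 0.135 V (the root below V_ov).
I_D = (2.51 − 0.135) / 3.7 = 0.642 mA.

I_D = 0.642 mA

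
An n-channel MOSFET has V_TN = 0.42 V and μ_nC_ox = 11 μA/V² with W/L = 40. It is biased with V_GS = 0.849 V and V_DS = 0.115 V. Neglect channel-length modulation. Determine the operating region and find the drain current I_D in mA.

Triode; I_D = 0.0188 mA

k_n = μ_nC_ox · (W/L) = 0.44 mA/V².
V_ov = V_GS − V_TN = 0.849 − 0.42 = 0.429 V.
Since V_DS = 0.115 V < V_ov = 0.429 V, the device is in the triode region.
I_D = k_n [V_ov · V_DS − ½ V_DS²] = 0.44 × [0.429 × 0.115 − 0.5 × 0.115²] = 0.0188 mA.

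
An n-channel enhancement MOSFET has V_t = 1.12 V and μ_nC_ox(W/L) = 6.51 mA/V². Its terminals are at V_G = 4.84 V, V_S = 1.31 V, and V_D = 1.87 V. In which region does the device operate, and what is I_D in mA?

Triode; I_D = 7.77 mA

V_GS = V_G − V_S = 4.84 − 1.31 = 3.53 V; V_DS = V_D − V_S = 1.87 − 1.31 = 0.56 V.
V_ov = V_GS − V_t = 3.53 − 1.12 = 2.41 V.
Since V_DS = 0.56 V < V_ov = 2.41 V, the device is in the triode region.
I_D = k_n [V_ov · V_DS − ½ V_DS²] = 6.51 × [2.41 × 0.56 − 0.5 × 0.56²] = 7.77 mA.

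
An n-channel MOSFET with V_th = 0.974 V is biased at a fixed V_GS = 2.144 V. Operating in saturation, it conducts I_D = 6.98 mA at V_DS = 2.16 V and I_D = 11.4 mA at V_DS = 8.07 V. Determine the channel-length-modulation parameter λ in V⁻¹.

λ = 0.139 V⁻¹

With V_GS fixed, I_D ∝ (1 + λ V_DS) in saturation, so I_D2/I_D1 = (1 + λ V_DS2)/(1 + λ V_DS1).
11.4/6.98 = 1.633 = (1 + 8.07 λ)/(1 + 2.16 λ).
Solving: λ (I_D1 V_DS2 − I_D2 V_DS1) = I_D2 − I_D1, so λ = (11.4 − 6.98) / (6.98 × 8.07 − 11.4 × 2.16) = 4.42 / 31.7 = 0.139 V⁻¹.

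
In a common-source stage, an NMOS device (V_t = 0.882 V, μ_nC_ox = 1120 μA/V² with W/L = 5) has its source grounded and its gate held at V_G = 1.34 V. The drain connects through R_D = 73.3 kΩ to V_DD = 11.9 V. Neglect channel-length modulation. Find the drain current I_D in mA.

V_GS = V_G = 1.34 V, so V_ov = 1.34 − 0.882 = 0.458 V.
k_n = μ_nC_ox · (W/L) = 5.6 mA/V².
Assume saturation: I_D = ½ k_n V_ov² = 0.5 × 5.6 × 0.458² = 0.587 mA, giving V_DS = V_DD − I_D R_D = 11.9 − 0.587 × 73.3 = -31.2 V.
But -31.2 V < V_ov = 0.458 V, so the device is actually in triode.
In triode I_D = k_n[V_ov V_DS − ½ V_DS²] and I_D = (V_DD − V_DS)/R_D. Equating: 205 V_DS² − 189 V_DS + 11.9 = 0, giving V_DS = 0.068 V (the root below V_ov).
I_D = (11.9 − 0.068) / 73.3 = 0.161 mA.

I_D = 0.161 mA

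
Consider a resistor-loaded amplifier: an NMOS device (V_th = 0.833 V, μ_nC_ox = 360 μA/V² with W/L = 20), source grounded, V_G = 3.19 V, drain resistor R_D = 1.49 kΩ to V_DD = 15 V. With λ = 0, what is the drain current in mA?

I_D = 9.62 mA

V_GS = V_G = 3.19 V, so V_ov = 3.19 − 0.833 = 2.36 V.
k_n = μ_nC_ox · (W/L) = 7.2 mA/V².
Assume saturation: I_D = ½ k_n V_ov² = 0.5 × 7.2 × 2.36² = 20 mA, giving V_DS = V_DD − I_D R_D = 15 − 20 × 1.49 = -14.8 V.
But -14.8 V < V_ov = 2.36 V, so the device is actually in triode.
In triode I_D = k_n[V_ov V_DS − ½ V_DS²] and I_D = (V_DD − V_DS)/R_D. Equating: 5.36 V_DS² − 26.29 V_DS + 15 = 0, giving V_DS = 0.659 V (the root below V_ov).
I_D = (15 − 0.659) / 1.49 = 9.62 mA.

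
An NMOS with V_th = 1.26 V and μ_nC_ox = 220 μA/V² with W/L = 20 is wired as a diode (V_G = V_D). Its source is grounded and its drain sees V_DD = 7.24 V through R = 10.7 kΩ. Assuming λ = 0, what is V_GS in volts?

V_GS = 1.74 V

With gate tied to drain, V_GS = V_DS ≥ V_GS − V_th, so the device is in saturation.
k_n = μ_nC_ox · (W/L) = 4.4 mA/V².
KCL at the drain: ½ k_n (V_GS − V_th)² = (V_DD − V_GS)/R.
Let x = V_GS − 1.26. Then 23.5 x² + x − 5.98 = 0, giving x = 0.483 V (positive root), so V_GS = 1.74 V.
I_D = (V_DD − V_GS)/R = (7.24 − 1.74) / 10.7 = 0.514 mA.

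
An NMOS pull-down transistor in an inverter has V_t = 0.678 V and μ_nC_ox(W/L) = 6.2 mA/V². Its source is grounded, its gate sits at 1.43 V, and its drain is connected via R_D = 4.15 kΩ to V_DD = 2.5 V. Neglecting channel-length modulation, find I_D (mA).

V_GS = V_G = 1.43 V, so V_ov = 1.43 − 0.678 = 0.752 V.
Assume saturation: I_D = ½ k_n V_ov² = 0.5 × 6.2 × 0.752² = 1.75 mA, giving V_DS = V_DD − I_D R_D = 2.5 − 1.75 × 4.15 = -4.78 V.
But -4.78 V < V_ov = 0.752 V, so the device is actually in triode.
In triode I_D = k_n[V_ov V_DS − ½ V_DS²] and I_D = (V_DD − V_DS)/R_D. Equating: 12.9 V_DS² − 20.35 V_DS + 2.5 = 0, giving V_DS = 0.134 V (the root below V_ov).
I_D = (2.5 − 0.134) / 4.15 = 0.57 mA.

I_D = 0.570 mA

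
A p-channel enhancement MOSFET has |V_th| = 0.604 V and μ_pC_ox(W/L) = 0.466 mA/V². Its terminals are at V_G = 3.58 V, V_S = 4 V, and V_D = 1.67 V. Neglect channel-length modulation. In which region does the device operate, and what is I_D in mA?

Cutoff; I_D = 0 mA

V_SG = V_S − V_G = 4 − 3.58 = 0.42 V; V_SD = V_S − V_D = 4 − 1.67 = 2.33 V.
V_SG = 0.42 V < |V_th| = 0.604 V, so the transistor is in cutoff.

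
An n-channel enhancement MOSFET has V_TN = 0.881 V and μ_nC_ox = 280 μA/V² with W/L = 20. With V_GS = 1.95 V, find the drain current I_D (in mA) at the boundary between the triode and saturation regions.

At the boundary V_DS = V_ov = V_GS − V_TN = 1.95 − 0.881 = 1.07 V.
k_n = μ_nC_ox · (W/L) = 5.6 mA/V².
I_D = ½ k_n V_ov² = 0.5 × 5.6 × 1.07² = 3.2 mA.

I_D = 3.20 mA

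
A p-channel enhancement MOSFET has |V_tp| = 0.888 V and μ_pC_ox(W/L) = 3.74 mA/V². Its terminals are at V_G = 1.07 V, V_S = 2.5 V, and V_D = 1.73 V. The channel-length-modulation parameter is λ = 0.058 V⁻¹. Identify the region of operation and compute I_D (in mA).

V_SG = V_S − V_G = 2.5 − 1.07 = 1.43 V; V_SD = V_S − V_D = 2.5 − 1.73 = 0.77 V.
V_ov = V_SG − |V_tp| = 1.43 − 0.888 = 0.542 V.
Since V_SD = 0.77 V ≥ V_ov = 0.542 V, the device is in saturation.
I_D = ½ k_p V_ov² (1 + λ V_SD) = 0.5 × 3.74 × 0.542² × (1 + 0.058 × 0.77) = 0.574 mA.

Saturation; I_D = 0.574 mA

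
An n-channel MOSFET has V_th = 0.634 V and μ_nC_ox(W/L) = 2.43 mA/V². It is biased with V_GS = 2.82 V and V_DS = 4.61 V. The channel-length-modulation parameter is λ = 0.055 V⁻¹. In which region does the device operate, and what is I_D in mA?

V_ov = V_GS − V_th = 2.82 − 0.634 = 2.19 V.
Since V_DS = 4.61 V ≥ V_ov = 2.19 V, the device is in saturation.
I_D = ½ k_n V_ov² (1 + λ V_DS) = 0.5 × 2.43 × 2.19² × (1 + 0.055 × 4.61) = 7.28 mA.

Saturation; I_D = 7.28 mA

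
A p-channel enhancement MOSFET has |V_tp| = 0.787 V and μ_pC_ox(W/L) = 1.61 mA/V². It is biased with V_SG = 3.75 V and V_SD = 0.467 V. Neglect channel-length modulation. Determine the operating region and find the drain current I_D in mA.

V_ov = V_SG − |V_tp| = 3.75 − 0.787 = 2.96 V.
Since V_SD = 0.467 V < V_ov = 2.96 V, the device is in the triode region.
I_D = k_p [V_ov · V_SD − ½ V_SD²] = 1.61 × [2.96 × 0.467 − 0.5 × 0.467²] = 2.05 mA.

Triode; I_D = 2.05 mA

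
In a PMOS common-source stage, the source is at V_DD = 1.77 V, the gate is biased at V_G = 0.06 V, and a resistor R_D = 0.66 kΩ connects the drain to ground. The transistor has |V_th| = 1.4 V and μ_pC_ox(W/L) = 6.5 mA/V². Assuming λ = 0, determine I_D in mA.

V_SG = V_DD − V_G = 1.77 − 0.06 = 1.71 V, so V_ov = 1.71 − 1.4 = 0.31 V.
Assume saturation: I_D = ½ k_p V_ov² = 0.5 × 6.5 × 0.31² = 0.312 mA, giving V_SD = V_DD − I_D R_D = 1.77 − 0.312 × 0.66 = 1.56 V.
V_SD = 1.56 V ≥ V_ov = 0.31 V, confirming saturation.

I_D = 0.312 mA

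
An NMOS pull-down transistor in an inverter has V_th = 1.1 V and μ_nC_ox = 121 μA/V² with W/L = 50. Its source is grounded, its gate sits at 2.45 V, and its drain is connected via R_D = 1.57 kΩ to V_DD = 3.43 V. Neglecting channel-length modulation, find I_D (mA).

V_GS = V_G = 2.45 V, so V_ov = 2.45 − 1.1 = 1.35 V.
k_n = μ_nC_ox · (W/L) = 6.05 mA/V².
Assume saturation: I_D = ½ k_n V_ov² = 0.5 × 6.05 × 1.35² = 5.51 mA, giving V_DS = V_DD − I_D R_D = 3.43 − 5.51 × 1.57 = -5.23 V.
But -5.23 V < V_ov = 1.35 V, so the device is actually in triode.
In triode I_D = k_n[V_ov V_DS − ½ V_DS²] and I_D = (V_DD − V_DS)/R_D. Equating: 4.75 V_DS² − 13.82 V_DS + 3.43 = 0, giving V_DS = 0.274 V (the root below V_ov).
I_D = (3.43 − 0.274) / 1.57 = 2.01 mA.

I_D = 2.01 mA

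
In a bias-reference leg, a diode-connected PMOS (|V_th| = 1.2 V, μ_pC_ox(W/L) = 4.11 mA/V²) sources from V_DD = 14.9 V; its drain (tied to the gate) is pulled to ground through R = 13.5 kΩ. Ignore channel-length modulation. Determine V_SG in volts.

With gate tied to drain, V_SG = V_SD ≥ V_SG − |V_th|, so the device is in saturation.
KCL at the drain: ½ k_p (V_SG − |V_th|)² = (V_DD − V_SG)/R.
Let x = V_SG − 1.2. Then 27.7 x² + x − 13.7 = 0, giving x = 0.685 V (positive root), so V_SG = 1.88 V.
I_D = (V_DD − V_SG)/R = (14.9 − 1.88) / 13.5 = 0.964 mA.

V_SG = 1.88 V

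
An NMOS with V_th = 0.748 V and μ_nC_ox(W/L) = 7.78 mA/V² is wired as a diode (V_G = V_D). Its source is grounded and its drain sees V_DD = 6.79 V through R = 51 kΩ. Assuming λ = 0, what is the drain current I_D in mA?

With gate tied to drain, V_GS = V_DS ≥ V_GS − V_th, so the device is in saturation.
KCL at the drain: ½ k_n (V_GS − V_th)² = (V_DD − V_GS)/R.
Let x = V_GS − 0.748. Then 198 x² + x − 6.042 = 0, giving x = 0.172 V (positive root), so V_GS = 0.92 V.
I_D = (V_DD − V_GS)/R = (6.79 − 0.92) / 51 = 0.115 mA.

I_D = 0.115 mA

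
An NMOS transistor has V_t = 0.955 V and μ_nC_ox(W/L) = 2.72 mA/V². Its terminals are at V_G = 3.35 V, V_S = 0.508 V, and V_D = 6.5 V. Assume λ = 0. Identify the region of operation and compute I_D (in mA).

Saturation; I_D = 4.84 mA

V_GS = V_G − V_S = 3.35 − 0.508 = 2.84 V; V_DS = V_D − V_S = 6.5 − 0.508 = 5.99 V.
V_ov = V_GS − V_t = 2.84 − 0.955 = 1.89 V.
Since V_DS = 5.99 V ≥ V_ov = 1.89 V, the device is in saturation.
I_D = ½ k_n V_ov² = 0.5 × 2.72 × 1.89² = 4.84 mA.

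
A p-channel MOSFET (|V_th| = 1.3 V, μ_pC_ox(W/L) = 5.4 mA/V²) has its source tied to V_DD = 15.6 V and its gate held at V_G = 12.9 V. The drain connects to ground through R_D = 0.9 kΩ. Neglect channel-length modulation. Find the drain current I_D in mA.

V_SG = V_DD − V_G = 15.6 − 12.9 = 2.7 V, so V_ov = 2.7 − 1.3 = 1.4 V.
Assume saturation: I_D = ½ k_p V_ov² = 0.5 × 5.4 × 1.4² = 5.29 mA, giving V_SD = V_DD − I_D R_D = 15.6 − 5.29 × 0.9 = 10.8 V.
V_SD = 10.8 V ≥ V_ov = 1.4 V, confirming saturation.

I_D = 5.29 mA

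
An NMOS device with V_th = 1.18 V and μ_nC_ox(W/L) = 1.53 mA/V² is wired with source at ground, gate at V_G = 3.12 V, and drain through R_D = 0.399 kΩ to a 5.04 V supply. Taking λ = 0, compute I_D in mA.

I_D = 2.88 mA

V_GS = V_G = 3.12 V, so V_ov = 3.12 − 1.18 = 1.94 V.
Assume saturation: I_D = ½ k_n V_ov² = 0.5 × 1.53 × 1.94² = 2.88 mA, giving V_DS = V_DD − I_D R_D = 5.04 − 2.88 × 0.399 = 3.89 V.
V_DS = 3.89 V ≥ V_ov = 1.94 V, confirming saturation.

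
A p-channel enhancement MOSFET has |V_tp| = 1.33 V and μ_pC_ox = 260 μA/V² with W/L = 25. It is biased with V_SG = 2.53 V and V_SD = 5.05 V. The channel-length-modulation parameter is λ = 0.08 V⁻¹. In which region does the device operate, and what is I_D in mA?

Saturation; I_D = 6.57 mA

k_p = μ_pC_ox · (W/L) = 6.5 mA/V².
V_ov = V_SG − |V_tp| = 2.53 − 1.33 = 1.2 V.
Since V_SD = 5.05 V ≥ V_ov = 1.2 V, the device is in saturation.
I_D = ½ k_p V_ov² (1 + λ V_SD) = 0.5 × 6.5 × 1.2² × (1 + 0.08 × 5.05) = 6.57 mA.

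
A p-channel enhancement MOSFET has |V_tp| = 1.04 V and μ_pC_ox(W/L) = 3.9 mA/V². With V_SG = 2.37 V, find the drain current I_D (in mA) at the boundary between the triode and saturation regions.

At the boundary V_SD = V_ov = V_SG − |V_tp| = 2.37 − 1.04 = 1.33 V.
I_D = ½ k_p V_ov² = 0.5 × 3.9 × 1.33² = 3.45 mA.

I_D = 3.45 mA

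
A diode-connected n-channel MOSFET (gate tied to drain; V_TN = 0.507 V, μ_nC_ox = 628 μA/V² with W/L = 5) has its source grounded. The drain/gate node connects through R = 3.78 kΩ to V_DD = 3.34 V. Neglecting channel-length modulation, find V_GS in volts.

With gate tied to drain, V_GS = V_DS ≥ V_GS − V_TN, so the device is in saturation.
k_n = μ_nC_ox · (W/L) = 3.14 mA/V².
KCL at the drain: ½ k_n (V_GS − V_TN)² = (V_DD − V_GS)/R.
Let x = V_GS − 0.507. Then 5.93 x² + x − 2.833 = 0, giving x = 0.612 V (positive root), so V_GS = 1.12 V.
I_D = (V_DD − V_GS)/R = (3.34 − 1.12) / 3.78 = 0.588 mA.

V_GS = 1.12 V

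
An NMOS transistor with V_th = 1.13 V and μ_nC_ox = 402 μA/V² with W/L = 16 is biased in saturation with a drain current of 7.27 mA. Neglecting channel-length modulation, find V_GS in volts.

k_n = μ_nC_ox · (W/L) = 6.432 mA/V².
In saturation I_D = ½ k_n (V_GS − V_th)², so V_GS − V_th = √(2 I_D / k_n) = √(2 × 7.27 / 6.432) = 1.5 V.
V_GS = 1.13 + 1.5 = 2.63 V.

V_GS = 2.63 V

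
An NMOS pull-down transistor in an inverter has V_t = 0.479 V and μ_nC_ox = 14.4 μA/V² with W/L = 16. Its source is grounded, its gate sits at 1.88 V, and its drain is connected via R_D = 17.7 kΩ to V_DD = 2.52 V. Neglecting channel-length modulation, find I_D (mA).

V_GS = V_G = 1.88 V, so V_ov = 1.88 − 0.479 = 1.4 V.
k_n = μ_nC_ox · (W/L) = 0.2304 mA/V².
Assume saturation: I_D = ½ k_n V_ov² = 0.5 × 0.2304 × 1.4² = 0.226 mA, giving V_DS = V_DD − I_D R_D = 2.52 − 0.226 × 17.7 = -1.48 V.
But -1.48 V < V_ov = 1.4 V, so the device is actually in triode.
In triode I_D = k_n[V_ov V_DS − ½ V_DS²] and I_D = (V_DD − V_DS)/R_D. Equating: 2.04 V_DS² − 6.713 V_DS + 2.52 = 0, giving V_DS = 0.432 V (the root below V_ov).
I_D = (2.52 − 0.432) / 17.7 = 0.118 mA.

I_D = 0.118 mA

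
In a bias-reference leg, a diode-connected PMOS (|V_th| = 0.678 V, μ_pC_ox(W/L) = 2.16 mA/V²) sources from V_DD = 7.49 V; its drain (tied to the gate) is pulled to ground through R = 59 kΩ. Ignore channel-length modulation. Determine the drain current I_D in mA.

With gate tied to drain, V_SG = V_SD ≥ V_SG − |V_th|, so the device is in saturation.
KCL at the drain: ½ k_p (V_SG − |V_th|)² = (V_DD − V_SG)/R.
Let x = V_SG − 0.678. Then 63.7 x² + x − 6.812 = 0, giving x = 0.319 V (positive root), so V_SG = 0.997 V.
I_D = (V_DD − V_SG)/R = (7.49 − 0.997) / 59 = 0.11 mA.

I_D = 0.110 mA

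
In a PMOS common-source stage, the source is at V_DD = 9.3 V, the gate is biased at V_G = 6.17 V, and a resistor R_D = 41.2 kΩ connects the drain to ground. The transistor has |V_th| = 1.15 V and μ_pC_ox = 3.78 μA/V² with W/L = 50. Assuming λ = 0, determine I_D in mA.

I_D = 0.209 mA

V_SG = V_DD − V_G = 9.3 − 6.17 = 3.13 V, so V_ov = 3.13 − 1.15 = 1.98 V.
k_p = μ_pC_ox · (W/L) = 0.189 mA/V².
Assume saturation: I_D = ½ k_p V_ov² = 0.5 × 0.189 × 1.98² = 0.37 mA, giving V_SD = V_DD − I_D R_D = 9.3 − 0.37 × 41.2 = -5.96 V.
But -5.96 V < V_ov = 1.98 V, so the device is actually in triode.
In triode I_D = k_p[V_ov V_SD − ½ V_SD²] and I_D = (V_DD − V_SD)/R_D. Equating: 3.89 V_SD² − 16.42 V_SD + 9.3 = 0, giving V_SD = 0.674 V (the root below V_ov).
I_D = (9.3 − 0.674) / 41.2 = 0.209 mA.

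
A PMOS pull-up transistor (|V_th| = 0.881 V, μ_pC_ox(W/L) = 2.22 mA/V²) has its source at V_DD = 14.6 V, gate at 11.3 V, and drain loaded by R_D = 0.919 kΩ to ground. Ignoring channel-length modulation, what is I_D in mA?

V_SG = V_DD − V_G = 14.6 − 11.3 = 3.3 V, so V_ov = 3.3 − 0.881 = 2.42 V.
Assume saturation: I_D = ½ k_p V_ov² = 0.5 × 2.22 × 2.42² = 6.5 mA, giving V_SD = V_DD − I_D R_D = 14.6 − 6.5 × 0.919 = 8.63 V.
V_SD = 8.63 V ≥ V_ov = 2.42 V, confirming saturation.

I_D = 6.50 mA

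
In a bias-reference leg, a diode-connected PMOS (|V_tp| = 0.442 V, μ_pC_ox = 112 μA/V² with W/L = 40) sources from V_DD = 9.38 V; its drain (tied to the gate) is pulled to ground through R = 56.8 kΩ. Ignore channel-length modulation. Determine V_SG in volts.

With gate tied to drain, V_SG = V_SD ≥ V_SG − |V_tp|, so the device is in saturation.
k_p = μ_pC_ox · (W/L) = 4.48 mA/V².
KCL at the drain: ½ k_p (V_SG − |V_tp|)² = (V_DD − V_SG)/R.
Let x = V_SG − 0.442. Then 127 x² + x − 8.938 = 0, giving x = 0.261 V (positive root), so V_SG = 0.703 V.
I_D = (V_DD − V_SG)/R = (9.38 − 0.703) / 56.8 = 0.153 mA.

V_SG = 0.703 V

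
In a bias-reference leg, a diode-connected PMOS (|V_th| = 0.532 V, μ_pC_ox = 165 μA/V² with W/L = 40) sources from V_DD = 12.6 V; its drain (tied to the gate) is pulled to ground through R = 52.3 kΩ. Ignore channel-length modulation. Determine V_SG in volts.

With gate tied to drain, V_SG = V_SD ≥ V_SG − |V_th|, so the device is in saturation.
k_p = μ_pC_ox · (W/L) = 6.6 mA/V².
KCL at the drain: ½ k_p (V_SG − |V_th|)² = (V_DD − V_SG)/R.
Let x = V_SG − 0.532. Then 173 x² + x − 12.07 = 0, giving x = 0.262 V (positive root), so V_SG = 0.794 V.
I_D = (V_DD − V_SG)/R = (12.6 − 0.794) / 52.3 = 0.226 mA.

V_SG = 0.794 V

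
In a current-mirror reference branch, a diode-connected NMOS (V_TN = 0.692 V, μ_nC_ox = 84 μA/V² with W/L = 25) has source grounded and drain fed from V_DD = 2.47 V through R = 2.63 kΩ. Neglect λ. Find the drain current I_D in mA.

I_D = 0.432 mA

With gate tied to drain, V_GS = V_DS ≥ V_GS − V_TN, so the device is in saturation.
k_n = μ_nC_ox · (W/L) = 2.1 mA/V².
KCL at the drain: ½ k_n (V_GS − V_TN)² = (V_DD − V_GS)/R.
Let x = V_GS − 0.692. Then 2.76 x² + x − 1.778 = 0, giving x = 0.642 V (positive root), so V_GS = 1.33 V.
I_D = (V_DD − V_GS)/R = (2.47 − 1.33) / 2.63 = 0.432 mA.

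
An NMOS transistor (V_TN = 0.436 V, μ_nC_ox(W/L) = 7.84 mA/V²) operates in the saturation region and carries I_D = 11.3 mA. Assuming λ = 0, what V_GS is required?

V_GS = 2.13 V

In saturation I_D = ½ k_n (V_GS − V_TN)², so V_GS − V_TN = √(2 I_D / k_n) = √(2 × 11.3 / 7.84) = 1.7 V.
V_GS = 0.436 + 1.7 = 2.13 V.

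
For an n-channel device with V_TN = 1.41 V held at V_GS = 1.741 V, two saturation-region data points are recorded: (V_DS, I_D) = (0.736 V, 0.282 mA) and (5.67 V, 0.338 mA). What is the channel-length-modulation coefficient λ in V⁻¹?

With V_GS fixed, I_D ∝ (1 + λ V_DS) in saturation, so I_D2/I_D1 = (1 + λ V_DS2)/(1 + λ V_DS1).
0.338/0.282 = 1.199 = (1 + 5.67 λ)/(1 + 0.736 λ).
Solving: λ (I_D1 V_DS2 − I_D2 V_DS1) = I_D2 − I_D1, so λ = (0.338 − 0.282) / (0.282 × 5.67 − 0.338 × 0.736) = 0.056 / 1.35 = 0.0415 V⁻¹.

λ = 0.0415 V⁻¹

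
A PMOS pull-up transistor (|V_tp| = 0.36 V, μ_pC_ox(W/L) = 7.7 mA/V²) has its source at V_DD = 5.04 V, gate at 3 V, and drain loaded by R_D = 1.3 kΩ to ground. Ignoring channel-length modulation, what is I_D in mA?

I_D = 3.64 mA

V_SG = V_DD − V_G = 5.04 − 3 = 2.04 V, so V_ov = 2.04 − 0.36 = 1.68 V.
Assume saturation: I_D = ½ k_p V_ov² = 0.5 × 7.7 × 1.68² = 10.9 mA, giving V_SD = V_DD − I_D R_D = 5.04 − 10.9 × 1.3 = -9.09 V.
But -9.09 V < V_ov = 1.68 V, so the device is actually in triode.
In triode I_D = k_p[V_ov V_SD − ½ V_SD²] and I_D = (V_DD − V_SD)/R_D. Equating: 5 V_SD² − 17.82 V_SD + 5.04 = 0, giving V_SD = 0.31 V (the root below V_ov).
I_D = (5.04 − 0.31) / 1.3 = 3.64 mA.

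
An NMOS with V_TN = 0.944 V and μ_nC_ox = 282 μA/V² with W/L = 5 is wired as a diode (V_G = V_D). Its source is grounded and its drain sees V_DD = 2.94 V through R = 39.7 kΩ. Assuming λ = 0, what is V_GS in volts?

With gate tied to drain, V_GS = V_DS ≥ V_GS − V_TN, so the device is in saturation.
k_n = μ_nC_ox · (W/L) = 1.41 mA/V².
KCL at the drain: ½ k_n (V_GS − V_TN)² = (V_DD − V_GS)/R.
Let x = V_GS − 0.944. Then 28 x² + x − 1.996 = 0, giving x = 0.25 V (positive root), so V_GS = 1.19 V.
I_D = (V_DD − V_GS)/R = (2.94 − 1.19) / 39.7 = 0.044 mA.

V_GS = 1.19 V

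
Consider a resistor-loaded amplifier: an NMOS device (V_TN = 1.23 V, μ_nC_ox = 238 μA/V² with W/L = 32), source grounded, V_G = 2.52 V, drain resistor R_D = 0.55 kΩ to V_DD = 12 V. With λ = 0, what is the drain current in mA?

V_GS = V_G = 2.52 V, so V_ov = 2.52 − 1.23 = 1.29 V.
k_n = μ_nC_ox · (W/L) = 7.616 mA/V².
Assume saturation: I_D = ½ k_n V_ov² = 0.5 × 7.616 × 1.29² = 6.34 mA, giving V_DS = V_DD − I_D R_D = 12 − 6.34 × 0.55 = 8.51 V.
V_DS = 8.51 V ≥ V_ov = 1.29 V, confirming saturation.

I_D = 6.34 mA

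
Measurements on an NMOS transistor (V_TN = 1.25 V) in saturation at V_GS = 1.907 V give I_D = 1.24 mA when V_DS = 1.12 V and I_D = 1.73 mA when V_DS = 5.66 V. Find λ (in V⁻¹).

With V_GS fixed, I_D ∝ (1 + λ V_DS) in saturation, so I_D2/I_D1 = (1 + λ V_DS2)/(1 + λ V_DS1).
1.73/1.24 = 1.395 = (1 + 5.66 λ)/(1 + 1.12 λ).
Solving: λ (I_D1 V_DS2 − I_D2 V_DS1) = I_D2 − I_D1, so λ = (1.73 − 1.24) / (1.24 × 5.66 − 1.73 × 1.12) = 0.49 / 5.08 = 0.0964 V⁻¹.

λ = 0.0964 V⁻¹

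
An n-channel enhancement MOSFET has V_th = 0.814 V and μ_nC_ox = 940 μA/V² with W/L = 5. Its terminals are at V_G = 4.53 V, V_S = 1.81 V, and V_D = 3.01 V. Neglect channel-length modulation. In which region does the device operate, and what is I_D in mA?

V_GS = V_G − V_S = 4.53 − 1.81 = 2.72 V; V_DS = V_D − V_S = 3.01 − 1.81 = 1.2 V.
k_n = μ_nC_ox · (W/L) = 4.7 mA/V².
V_ov = V_GS − V_th = 2.72 − 0.814 = 1.91 V.
Since V_DS = 1.2 V < V_ov = 1.91 V, the device is in the triode region.
I_D = k_n [V_ov · V_DS − ½ V_DS²] = 4.7 × [1.91 × 1.2 − 0.5 × 1.2²] = 7.37 mA.

Triode; I_D = 7.37 mA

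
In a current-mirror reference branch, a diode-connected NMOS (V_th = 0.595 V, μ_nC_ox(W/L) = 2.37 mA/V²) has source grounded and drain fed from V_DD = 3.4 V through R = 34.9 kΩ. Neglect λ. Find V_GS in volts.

V_GS = 0.844 V

With gate tied to drain, V_GS = V_DS ≥ V_GS − V_th, so the device is in saturation.
KCL at the drain: ½ k_n (V_GS − V_th)² = (V_DD − V_GS)/R.
Let x = V_GS − 0.595. Then 41.4 x² + x − 2.805 = 0, giving x = 0.249 V (positive root), so V_GS = 0.844 V.
I_D = (V_DD − V_GS)/R = (3.4 − 0.844) / 34.9 = 0.0732 mA.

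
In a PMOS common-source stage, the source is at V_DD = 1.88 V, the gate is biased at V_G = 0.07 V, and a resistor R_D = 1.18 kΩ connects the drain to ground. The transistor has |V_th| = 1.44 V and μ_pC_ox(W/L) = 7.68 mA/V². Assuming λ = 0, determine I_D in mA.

I_D = 0.526 mA

V_SG = V_DD − V_G = 1.88 − 0.07 = 1.81 V, so V_ov = 1.81 − 1.44 = 0.37 V.
Assume saturation: I_D = ½ k_p V_ov² = 0.5 × 7.68 × 0.37² = 0.526 mA, giving V_SD = V_DD − I_D R_D = 1.88 − 0.526 × 1.18 = 1.26 V.
V_SD = 1.26 V ≥ V_ov = 0.37 V, confirming saturation.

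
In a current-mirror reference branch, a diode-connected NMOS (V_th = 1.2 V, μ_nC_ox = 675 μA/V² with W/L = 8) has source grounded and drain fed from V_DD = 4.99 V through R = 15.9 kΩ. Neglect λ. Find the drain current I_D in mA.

I_D = 0.220 mA

With gate tied to drain, V_GS = V_DS ≥ V_GS − V_th, so the device is in saturation.
k_n = μ_nC_ox · (W/L) = 5.4 mA/V².
KCL at the drain: ½ k_n (V_GS − V_th)² = (V_DD − V_GS)/R.
Let x = V_GS − 1.2. Then 42.9 x² + x − 3.79 = 0, giving x = 0.286 V (positive root), so V_GS = 1.49 V.
I_D = (V_DD − V_GS)/R = (4.99 − 1.49) / 15.9 = 0.22 mA.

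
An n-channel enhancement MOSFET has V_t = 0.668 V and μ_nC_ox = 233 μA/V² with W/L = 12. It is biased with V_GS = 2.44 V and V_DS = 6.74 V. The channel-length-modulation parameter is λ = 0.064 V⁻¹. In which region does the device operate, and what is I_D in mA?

k_n = μ_nC_ox · (W/L) = 2.796 mA/V².
V_ov = V_GS − V_t = 2.44 − 0.668 = 1.77 V.
Since V_DS = 6.74 V ≥ V_ov = 1.77 V, the device is in saturation.
I_D = ½ k_n V_ov² (1 + λ V_DS) = 0.5 × 2.796 × 1.77² × (1 + 0.064 × 6.74) = 6.28 mA.

Saturation; I_D = 6.28 mA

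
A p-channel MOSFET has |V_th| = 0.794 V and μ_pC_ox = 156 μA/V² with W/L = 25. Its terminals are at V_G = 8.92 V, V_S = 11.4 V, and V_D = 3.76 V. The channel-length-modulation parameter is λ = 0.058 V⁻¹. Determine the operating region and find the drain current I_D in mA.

Saturation; I_D = 8.00 mA

V_SG = V_S − V_G = 11.4 − 8.92 = 2.48 V; V_SD = V_S − V_D = 11.4 − 3.76 = 7.64 V.
k_p = μ_pC_ox · (W/L) = 3.9 mA/V².
V_ov = V_SG − |V_th| = 2.48 − 0.794 = 1.69 V.
Since V_SD = 7.64 V ≥ V_ov = 1.69 V, the device is in saturation.
I_D = ½ k_p V_ov² (1 + λ V_SD) = 0.5 × 3.9 × 1.69² × (1 + 0.058 × 7.64) = 8 mA.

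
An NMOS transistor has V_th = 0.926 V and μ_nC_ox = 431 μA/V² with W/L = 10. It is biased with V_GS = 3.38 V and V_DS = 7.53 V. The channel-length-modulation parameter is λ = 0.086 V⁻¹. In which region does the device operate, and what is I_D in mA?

k_n = μ_nC_ox · (W/L) = 4.31 mA/V².
V_ov = V_GS − V_th = 3.38 − 0.926 = 2.45 V.
Since V_DS = 7.53 V ≥ V_ov = 2.45 V, the device is in saturation.
I_D = ½ k_n V_ov² (1 + λ V_DS) = 0.5 × 4.31 × 2.45² × (1 + 0.086 × 7.53) = 21.4 mA.

Saturation; I_D = 21.4 mA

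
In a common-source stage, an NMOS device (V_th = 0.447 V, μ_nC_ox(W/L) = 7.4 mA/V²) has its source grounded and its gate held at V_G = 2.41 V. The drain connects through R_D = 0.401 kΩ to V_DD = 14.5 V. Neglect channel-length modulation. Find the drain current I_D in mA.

V_GS = V_G = 2.41 V, so V_ov = 2.41 − 0.447 = 1.96 V.
Assume saturation: I_D = ½ k_n V_ov² = 0.5 × 7.4 × 1.96² = 14.3 mA, giving V_DS = V_DD − I_D R_D = 14.5 − 14.3 × 0.401 = 8.78 V.
V_DS = 8.78 V ≥ V_ov = 1.96 V, confirming saturation.

I_D = 14.3 mA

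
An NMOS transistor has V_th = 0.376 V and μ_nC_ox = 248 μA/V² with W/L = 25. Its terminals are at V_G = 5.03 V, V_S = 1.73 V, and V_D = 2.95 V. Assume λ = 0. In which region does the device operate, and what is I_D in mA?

V_GS = V_G − V_S = 5.03 − 1.73 = 3.3 V; V_DS = V_D − V_S = 2.95 − 1.73 = 1.22 V.
k_n = μ_nC_ox · (W/L) = 6.2 mA/V².
V_ov = V_GS − V_th = 3.3 − 0.376 = 2.92 V.
Since V_DS = 1.22 V < V_ov = 2.92 V, the device is in the triode region.
I_D = k_n [V_ov · V_DS − ½ V_DS²] = 6.2 × [2.92 × 1.22 − 0.5 × 1.22²] = 17.5 mA.

Triode; I_D = 17.5 mA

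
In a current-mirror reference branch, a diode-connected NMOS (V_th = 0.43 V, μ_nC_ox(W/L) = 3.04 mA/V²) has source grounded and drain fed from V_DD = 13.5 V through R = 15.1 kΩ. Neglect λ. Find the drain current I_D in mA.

I_D = 0.817 mA

With gate tied to drain, V_GS = V_DS ≥ V_GS − V_th, so the device is in saturation.
KCL at the drain: ½ k_n (V_GS − V_th)² = (V_DD − V_GS)/R.
Let x = V_GS − 0.43. Then 23 x² + x − 13.07 = 0, giving x = 0.733 V (positive root), so V_GS = 1.16 V.
I_D = (V_DD − V_GS)/R = (13.5 − 1.16) / 15.1 = 0.817 mA.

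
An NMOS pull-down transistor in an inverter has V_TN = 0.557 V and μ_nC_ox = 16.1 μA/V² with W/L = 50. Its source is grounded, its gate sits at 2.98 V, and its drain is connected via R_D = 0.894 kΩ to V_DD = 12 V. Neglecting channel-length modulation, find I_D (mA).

I_D = 2.36 mA

V_GS = V_G = 2.98 V, so V_ov = 2.98 − 0.557 = 2.42 V.
k_n = μ_nC_ox · (W/L) = 0.805 mA/V².
Assume saturation: I_D = ½ k_n V_ov² = 0.5 × 0.805 × 2.42² = 2.36 mA, giving V_DS = V_DD − I_D R_D = 12 − 2.36 × 0.894 = 9.89 V.
V_DS = 9.89 V ≥ V_ov = 2.42 V, confirming saturation.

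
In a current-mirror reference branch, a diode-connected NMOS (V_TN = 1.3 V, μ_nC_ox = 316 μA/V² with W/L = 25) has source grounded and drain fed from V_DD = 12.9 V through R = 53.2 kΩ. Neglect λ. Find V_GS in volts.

V_GS = 1.53 V

With gate tied to drain, V_GS = V_DS ≥ V_GS − V_TN, so the device is in saturation.
k_n = μ_nC_ox · (W/L) = 7.9 mA/V².
KCL at the drain: ½ k_n (V_GS − V_TN)² = (V_DD − V_GS)/R.
Let x = V_GS − 1.3. Then 210 x² + x − 11.6 = 0, giving x = 0.233 V (positive root), so V_GS = 1.53 V.
I_D = (V_DD − V_GS)/R = (12.9 − 1.53) / 53.2 = 0.214 mA.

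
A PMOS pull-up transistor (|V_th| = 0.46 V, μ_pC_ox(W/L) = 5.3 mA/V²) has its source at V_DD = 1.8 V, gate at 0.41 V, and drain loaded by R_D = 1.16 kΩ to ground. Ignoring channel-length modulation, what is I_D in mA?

V_SG = V_DD − V_G = 1.8 − 0.41 = 1.39 V, so V_ov = 1.39 − 0.46 = 0.93 V.
Assume saturation: I_D = ½ k_p V_ov² = 0.5 × 5.3 × 0.93² = 2.29 mA, giving V_SD = V_DD − I_D R_D = 1.8 − 2.29 × 1.16 = -0.859 V.
But -0.859 V < V_ov = 0.93 V, so the device is actually in triode.
In triode I_D = k_p[V_ov V_SD − ½ V_SD²] and I_D = (V_DD − V_SD)/R_D. Equating: 3.07 V_SD² − 6.718 V_SD + 1.8 = 0, giving V_SD = 0.313 V (the root below V_ov).
I_D = (1.8 − 0.313) / 1.16 = 1.28 mA.

I_D = 1.28 mA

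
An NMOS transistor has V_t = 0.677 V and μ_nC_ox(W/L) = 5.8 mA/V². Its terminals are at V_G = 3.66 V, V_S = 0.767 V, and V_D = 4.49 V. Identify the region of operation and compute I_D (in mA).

V_GS = V_G − V_S = 3.66 − 0.767 = 2.89 V; V_DS = V_D − V_S = 4.49 − 0.767 = 3.72 V.
V_ov = V_GS − V_t = 2.89 − 0.677 = 2.22 V.
Since V_DS = 3.72 V ≥ V_ov = 2.22 V, the device is in saturation.
I_D = ½ k_n V_ov² = 0.5 × 5.8 × 2.22² = 14.2 mA.

Saturation; I_D = 14.2 mA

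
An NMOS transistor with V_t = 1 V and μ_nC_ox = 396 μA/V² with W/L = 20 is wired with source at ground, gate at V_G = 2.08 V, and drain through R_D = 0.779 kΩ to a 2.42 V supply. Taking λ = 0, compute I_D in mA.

V_GS = V_G = 2.08 V, so V_ov = 2.08 − 1 = 1.08 V.
k_n = μ_nC_ox · (W/L) = 7.92 mA/V².
Assume saturation: I_D = ½ k_n V_ov² = 0.5 × 7.92 × 1.08² = 4.62 mA, giving V_DS = V_DD − I_D R_D = 2.42 − 4.62 × 0.779 = -1.18 V.
But -1.18 V < V_ov = 1.08 V, so the device is actually in triode.
In triode I_D = k_n[V_ov V_DS − ½ V_DS²] and I_D = (V_DD − V_DS)/R_D. Equating: 3.08 V_DS² − 7.663 V_DS + 2.42 = 0, giving V_DS = 0.371 V (the root below V_ov).
I_D = (2.42 − 0.371) / 0.779 = 2.63 mA.

I_D = 2.63 mA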